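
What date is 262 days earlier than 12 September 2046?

December 24, 2045

−12 → Aug 31, 2046 (end of Aug, 31 days; 250 left).
−31 → Jul 31, 2046 (end of Jul, 31 days; 219 left).
−31 → Jun 30, 2046 (end of Jun, 30 days; 188 left).
−30 → May 31, 2046 (end of May, 31 days; 158 left).
−31 → Apr 30, 2046 (end of Apr, 30 days; 127 left).
−30 → Mar 31, 2046 (end of Mar, 31 days; 97 left).
−31 → Feb 28, 2046 (end of Feb, 28 days; 66 left).
−28 → Jan 31, 2046 (end of Jan, 31 days; 38 left).
−31 → Dec 31, 2045 (end of Dec, 31 days; 7 left).
−7 → Dec 24, 2045.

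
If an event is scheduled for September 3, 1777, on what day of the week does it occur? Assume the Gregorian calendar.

Doomsday rule: the anchor day for the 1700s is Sunday. For year 77: 77÷12 = 6 r 5, and 5÷4 = 1, so 6+5+1 = 12.
Sunday + 12 ≡ Friday — that's 1777's doomsday.
In September the doomsday date is Sep 5.
Sep 3 is 2 days before Sep 5; 2 mod 7 = 2, so Friday − 2 = Wednesday.

Wednesday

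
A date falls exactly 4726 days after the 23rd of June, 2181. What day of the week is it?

Jun 23, 2181 is a Saturday.
4726 mod 7 = 1, so 4726 days after a Saturday is Saturday + 1 = Sunday.

Sunday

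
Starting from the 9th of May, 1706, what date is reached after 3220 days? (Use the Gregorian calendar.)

+365 (one year) → May 9, 1707 (2855 left).
+366 (one year; includes Feb 29, 1708) → May 9, 1708 (2489 left).
+365 (one year) → May 9, 1709 (2124 left).
+365 (one year) → May 9, 1710 (1759 left).
+365 (one year) → May 9, 1711 (1394 left).
+366 (one year; includes Feb 29, 1712) → May 9, 1712 (1028 left).
+365 (one year) → May 9, 1713 (663 left).
+365 (one year) → May 9, 1714 (298 left).
May has 31 days: +23 → Jun 1, 1714 (275 left).
Jun has 30 days: +30 → Jul 1, 1714 (245 left).
Jul has 31 days: +31 → Aug 1, 1714 (214 left).
Aug has 31 days: +31 → Sep 1, 1714 (183 left).
Sep has 30 days: +30 → Oct 1, 1714 (153 left).
Oct has 31 days: +31 → Nov 1, 1714 (122 left).
Nov has 30 days: +30 → Dec 1, 1714 (92 left).
Dec has 31 days: +31 → Jan 1, 1715 (61 left).
Jan has 31 days: +31 → Feb 1, 1715 (30 left).
Feb has 28 days: +28 → Mar 1, 1715 (2 left).
+2 → Mar 3, 1715.

March 3, 1715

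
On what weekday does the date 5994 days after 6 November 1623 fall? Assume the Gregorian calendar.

First find the weekday of Nov 6, 1623. Doomsday rule: the anchor day for the 1600s is Tuesday. For year 23: 23÷12 = 1 r 11, and 11÷4 = 2, so 1+11+2 = 14.
Tuesday + 14 ≡ Tuesday — that's 1623's doomsday.
In November the doomsday date is Nov 7.
Nov 6 is 1 day before Nov 7; 1 mod 7 = 1, so Tuesday − 1 = Monday.
5994 mod 7 = 2, so 5994 days after a Monday is Monday + 2 = Wednesday.

Wednesday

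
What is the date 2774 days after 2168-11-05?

June 10, 2176

+365 (one year) → Nov 5, 2169 (2409 left).
+365 (one year) → Nov 5, 2170 (2044 left).
+365 (one year) → Nov 5, 2171 (1679 left).
+366 (one year; includes Feb 29, 2172) → Nov 5, 2172 (1313 left).
+365 (one year) → Nov 5, 2173 (948 left).
+365 (one year) → Nov 5, 2174 (583 left).
+365 (one year) → Nov 5, 2175 (218 left).
Nov has 30 days: +26 → Dec 1, 2175 (192 left).
Dec has 31 days: +31 → Jan 1, 2176 (161 left).
Jan has 31 days: +31 → Feb 1, 2176 (130 left).
Feb has 29 days: +29 → Mar 1, 2176 (101 left).
Mar has 31 days: +31 → Apr 1, 2176 (70 left).
Apr has 30 days: +30 → May 1, 2176 (40 left).
May has 31 days: +31 → Jun 1, 2176 (9 left).
+9 → Jun 10, 2176.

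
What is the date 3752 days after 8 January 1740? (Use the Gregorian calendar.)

April 17, 1750

+366 (one year; includes Feb 29, 1740) → Jan 8, 1741 (3386 left).
+365 (one year) → Jan 8, 1742 (3021 left).
+365 (one year) → Jan 8, 1743 (2656 left).
+365 (one year) → Jan 8, 1744 (2291 left).
+366 (one year; includes Feb 29, 1744) → Jan 8, 1745 (1925 left).
+365 (one year) → Jan 8, 1746 (1560 left).
+365 (one year) → Jan 8, 1747 (1195 left).
+365 (one year) → Jan 8, 1748 (830 left).
+366 (one year; includes Feb 29, 1748) → Jan 8, 1749 (464 left).
+365 (one year) → Jan 8, 1750 (99 left).
Jan has 31 days: +24 → Feb 1, 1750 (75 left).
Feb has 28 days: +28 → Mar 1, 1750 (47 left).
Mar has 31 days: +31 → Apr 1, 1750 (16 left).
+16 → Apr 17, 1750.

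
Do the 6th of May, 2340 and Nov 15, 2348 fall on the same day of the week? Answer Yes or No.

From May 6, 2340 to Nov 15, 2348 is 3115 days.
3115 mod 7 = 0, so they are the same weekday.
(May 6, 2340 is a Monday; Nov 15, 2348 is a Monday.)

Yes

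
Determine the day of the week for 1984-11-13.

Tuesday

Doomsday rule: the anchor day for the 1900s is Wednesday. For year 84: 84÷12 = 7 r 0, and 0÷4 = 0, so 7+0+0 = 7.
Wednesday + 7 ≡ Wednesday — that's 1984's doomsday.
In November the doomsday date is Nov 7.
Nov 13 is 6 days after Nov 7; 6 mod 7 = 6, so Wednesday + 6 = Tuesday.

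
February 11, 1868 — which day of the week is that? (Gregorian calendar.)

Tuesday

Doomsday rule: the anchor day for the 1800s is Friday. For year 68: 68÷12 = 5 r 8, and 8÷4 = 2, so 5+8+2 = 15.
Friday + 15 ≡ Saturday — that's 1868's doomsday.
In February the doomsday date is Feb 29 (1868 is a leap year (divisible by 4)).
Feb 11 is 18 days before Feb 29; 18 mod 7 = 4, so Saturday − 4 = Tuesday.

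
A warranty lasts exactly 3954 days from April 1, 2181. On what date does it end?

+365 (one year) → Apr 1, 2182 (3589 left).
+365 (one year) → Apr 1, 2183 (3224 left).
+366 (one year; includes Feb 29, 2184) → Apr 1, 2184 (2858 left).
+365 (one year) → Apr 1, 2185 (2493 left).
+365 (one year) → Apr 1, 2186 (2128 left).
+365 (one year) → Apr 1, 2187 (1763 left).
+366 (one year; includes Feb 29, 2188) → Apr 1, 2188 (1397 left).
+365 (one year) → Apr 1, 2189 (1032 left).
+365 (one year) → Apr 1, 2190 (667 left).
+365 (one year) → Apr 1, 2191 (302 left).
Apr has 30 days: +30 → May 1, 2191 (272 left).
May has 31 days: +31 → Jun 1, 2191 (241 left).
Jun has 30 days: +30 → Jul 1, 2191 (211 left).
Jul has 31 days: +31 → Aug 1, 2191 (180 left).
Aug has 31 days: +31 → Sep 1, 2191 (149 left).
Sep has 30 days: +30 → Oct 1, 2191 (119 left).
Oct has 31 days: +31 → Nov 1, 2191 (88 left).
Nov has 30 days: +30 → Dec 1, 2191 (58 left).
Dec has 31 days: +31 → Jan 1, 2192 (27 left).
+27 → Jan 28, 2192.

January 28, 2192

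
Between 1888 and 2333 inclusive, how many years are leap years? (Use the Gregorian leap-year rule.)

108

Multiples of 4 in [1888,2333]: 112.
Of those, multiples of 100: 5 (not leap unless ÷400).
Multiples of 400: 1.
Leap years = 112 − 5 + 1 = 108.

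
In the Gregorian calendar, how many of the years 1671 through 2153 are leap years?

Multiples of 4 in [1671,2153]: 121.
Of those, multiples of 100: 5 (not leap unless ÷400).
Multiples of 400: 1.
Leap years = 121 − 5 + 1 = 117.

117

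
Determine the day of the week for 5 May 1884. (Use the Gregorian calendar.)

Monday

Doomsday rule: the anchor day for the 1800s is Friday. For year 84: 84÷12 = 7 r 0, and 0÷4 = 0, so 7+0+0 = 7.
Friday + 7 ≡ Friday — that's 1884's doomsday.
In May the doomsday date is May 9.
May 5 is 4 days before May 9; 4 mod 7 = 4, so Friday − 4 = Monday.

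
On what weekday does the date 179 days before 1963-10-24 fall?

First find the weekday of Oct 24, 1963. Doomsday rule: the anchor day for the 1900s is Wednesday. For year 63: 63÷12 = 5 r 3, and 3÷4 = 0, so 5+3+0 = 8.
Wednesday + 8 ≡ Thursday — that's 1963's doomsday.
In October the doomsday date is Oct 10.
Oct 24 is 14 days after Oct 10; 14 mod 7 = 0, so Thursday + 0 = Thursday.
179 mod 7 = 4, so 179 days before a Thursday is Thursday − 4 = Sunday.

Sunday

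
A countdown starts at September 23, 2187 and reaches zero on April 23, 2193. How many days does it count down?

2039

Sep 23, 2187 → Sep 23, 2188: 366 days (Feb 29, 2188 is in that span).
Sep 23, 2188 → Sep 23, 2189: 365 days.
Sep 23, 2189 → Sep 23, 2190: 365 days.
Sep 23, 2190 → Sep 23, 2191: 365 days.
Sep 23, 2191 → Sep 23, 2192: 366 days (Feb 29, 2192 is in that span).
Sep 23, 2192 → Oct 23, 2192: 30 days (September has 30).
Oct 23, 2192 → Nov 23, 2192: 31 days (October has 31).
Nov 23, 2192 → Dec 23, 2192: 30 days (November has 30).
Dec 23, 2192 → Jan 23, 2193: 31 days (December has 31).
Jan 23, 2193 → Feb 23, 2193: 31 days (January has 31).
Feb 23, 2193 → Mar 23, 2193: 28 days (February has 28).
Mar 23, 2193 → Apr 23, 2193: 31 days.
Total: 2039 days.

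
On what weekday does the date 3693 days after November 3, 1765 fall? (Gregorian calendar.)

Thursday

First find the weekday of Nov 3, 1765. Doomsday rule: the anchor day for the 1700s is Sunday. For year 65: 65÷12 = 5 r 5, and 5÷4 = 1, so 5+5+1 = 11.
Sunday + 11 ≡ Thursday — that's 1765's doomsday.
In November the doomsday date is Nov 7.
Nov 3 is 4 days before Nov 7; 4 mod 7 = 4, so Thursday − 4 = Sunday.
3693 mod 7 = 4, so 3693 days after a Sunday is Sunday + 4 = Thursday.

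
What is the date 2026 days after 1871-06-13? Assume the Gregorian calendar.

December 29, 1876

+366 (one year; includes Feb 29, 1872) → Jun 13, 1872 (1660 left).
+365 (one year) → Jun 13, 1873 (1295 left).
+365 (one year) → Jun 13, 1874 (930 left).
+365 (one year) → Jun 13, 1875 (565 left).
+366 (one year; includes Feb 29, 1876) → Jun 13, 1876 (199 left).
Jun has 30 days: +18 → Jul 1, 1876 (181 left).
Jul has 31 days: +31 → Aug 1, 1876 (150 left).
Aug has 31 days: +31 → Sep 1, 1876 (119 left).
Sep has 30 days: +30 → Oct 1, 1876 (89 left).
Oct has 31 days: +31 → Nov 1, 1876 (58 left).
Nov has 30 days: +30 → Dec 1, 1876 (28 left).
+28 → Dec 29, 1876.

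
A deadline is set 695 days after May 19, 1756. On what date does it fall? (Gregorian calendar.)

April 14, 1758

+365 (one year) → May 19, 1757 (330 left).
May has 31 days: +13 → Jun 1, 1757 (317 left).
Jun has 30 days: +30 → Jul 1, 1757 (287 left).
Jul has 31 days: +31 → Aug 1, 1757 (256 left).
Aug has 31 days: +31 → Sep 1, 1757 (225 left).
Sep has 30 days: +30 → Oct 1, 1757 (195 left).
Oct has 31 days: +31 → Nov 1, 1757 (164 left).
Nov has 30 days: +30 → Dec 1, 1757 (134 left).
Dec has 31 days: +31 → Jan 1, 1758 (103 left).
Jan has 31 days: +31 → Feb 1, 1758 (72 left).
Feb has 28 days: +28 → Mar 1, 1758 (44 left).
Mar has 31 days: +31 → Apr 1, 1758 (13 left).
+13 → Apr 14, 1758.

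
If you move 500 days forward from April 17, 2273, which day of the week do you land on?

Sunday

Apr 17, 2273 is a Thursday.
500 mod 7 = 3, so 500 days after a Thursday is Thursday + 3 = Sunday.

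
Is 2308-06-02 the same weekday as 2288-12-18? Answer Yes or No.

From Dec 18, 2288 to Jun 2, 2308 is 7105 days.
7105 mod 7 = 0, so they are the same weekday.
(Dec 18, 2288 is a Tuesday; Jun 2, 2308 is a Tuesday.)

Yes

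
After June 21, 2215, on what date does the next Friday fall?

June 23, 2215

Jun 21, 2215 is a Wednesday.
From Wednesday to the next Friday is 2 days.
Jun 21, 2215 + 2 = Jun 23, 2215.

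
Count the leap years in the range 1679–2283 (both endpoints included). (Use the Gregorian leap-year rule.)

146

Multiples of 4 in [1679,2283]: 151.
Of those, multiples of 100: 6 (not leap unless ÷400).
Multiples of 400: 1.
Leap years = 151 − 6 + 1 = 146.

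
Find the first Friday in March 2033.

March 1, 2033 is a Tuesday.
The first Friday is therefore March 4 (3 days later).

March 4, 2033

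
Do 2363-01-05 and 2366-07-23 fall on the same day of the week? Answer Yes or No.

From Jan 5, 2363 to Jul 23, 2366 is 1295 days.
1295 mod 7 = 0, so they are the same weekday.
(Jan 5, 2363 is a Saturday; Jul 23, 2366 is a Saturday.)

Yes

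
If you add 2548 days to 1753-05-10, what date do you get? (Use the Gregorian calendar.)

+365 (one year) → May 10, 1754 (2183 left).
+365 (one year) → May 10, 1755 (1818 left).
+366 (one year; includes Feb 29, 1756) → May 10, 1756 (1452 left).
+365 (one year) → May 10, 1757 (1087 left).
+365 (one year) → May 10, 1758 (722 left).
+365 (one year) → May 10, 1759 (357 left).
May has 31 days: +22 → Jun 1, 1759 (335 left).
Jun has 30 days: +30 → Jul 1, 1759 (305 left).
Jul has 31 days: +31 → Aug 1, 1759 (274 left).
Aug has 31 days: +31 → Sep 1, 1759 (243 left).
Sep has 30 days: +30 → Oct 1, 1759 (213 left).
Oct has 31 days: +31 → Nov 1, 1759 (182 left).
Nov has 30 days: +30 → Dec 1, 1759 (152 left).
Dec has 31 days: +31 → Jan 1, 1760 (121 left).
Jan has 31 days: +31 → Feb 1, 1760 (90 left).
Feb has 29 days: +29 → Mar 1, 1760 (61 left).
Mar has 31 days: +31 → Apr 1, 1760 (30 left).
Apr has 30 days: +30 → May 1, 1760 (0 left).

May 1, 1760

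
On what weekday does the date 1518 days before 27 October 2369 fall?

Tuesday

First find the weekday of Oct 27, 2369. Doomsday rule: the anchor day for the 2300s is Wednesday. For year 69: 69÷12 = 5 r 9, and 9÷4 = 2, so 5+9+2 = 16.
Wednesday + 16 ≡ Friday — that's 2369's doomsday.
In October the doomsday date is Oct 10.
Oct 27 is 17 days after Oct 10; 17 mod 7 = 3, so Friday + 3 = Monday.
1518 mod 7 = 6, so 1518 days before a Monday is Monday − 6 = Tuesday.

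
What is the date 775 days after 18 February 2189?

+365 (one year) → Feb 18, 2190 (410 left).
+365 (one year) → Feb 18, 2191 (45 left).
Feb has 28 days: +11 → Mar 1, 2191 (34 left).
Mar has 31 days: +31 → Apr 1, 2191 (3 left).
+3 → Apr 4, 2191.

April 4, 2191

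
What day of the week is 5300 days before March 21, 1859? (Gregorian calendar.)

Sunday

First find the weekday of Mar 21, 1859. Doomsday rule: the anchor day for the 1800s is Friday. For year 59: 59÷12 = 4 r 11, and 11÷4 = 2, so 4+11+2 = 17.
Friday + 17 ≡ Monday — that's 1859's doomsday.
In March the doomsday date is Mar 14.
Mar 21 is 7 days after Mar 14; 7 mod 7 = 0, so Monday + 0 = Monday.
5300 mod 7 = 1, so 5300 days before a Monday is Monday − 1 = Sunday.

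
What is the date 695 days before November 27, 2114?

January 1, 2113

−365 (one year) → Nov 27, 2113 (330 left).
−27 → Oct 31, 2113 (end of Oct, 31 days; 303 left).
−31 → Sep 30, 2113 (end of Sep, 30 days; 272 left).
−30 → Aug 31, 2113 (end of Aug, 31 days; 242 left).
−31 → Jul 31, 2113 (end of Jul, 31 days; 211 left).
−31 → Jun 30, 2113 (end of Jun, 30 days; 180 left).
−30 → May 31, 2113 (end of May, 31 days; 150 left).
−31 → Apr 30, 2113 (end of Apr, 30 days; 119 left).
−30 → Mar 31, 2113 (end of Mar, 31 days; 89 left).
−31 → Feb 28, 2113 (end of Feb, 28 days; 58 left).
−28 → Jan 31, 2113 (end of Jan, 31 days; 30 left).
−30 → Jan 1, 2113.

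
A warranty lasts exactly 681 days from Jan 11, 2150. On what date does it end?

November 23, 2151

+365 (one year) → Jan 11, 2151 (316 left).
Jan has 31 days: +21 → Feb 1, 2151 (295 left).
Feb has 28 days: +28 → Mar 1, 2151 (267 left).
Mar has 31 days: +31 → Apr 1, 2151 (236 left).
Apr has 30 days: +30 → May 1, 2151 (206 left).
May has 31 days: +31 → Jun 1, 2151 (175 left).
Jun has 30 days: +30 → Jul 1, 2151 (145 left).
Jul has 31 days: +31 → Aug 1, 2151 (114 left).
Aug has 31 days: +31 → Sep 1, 2151 (83 left).
Sep has 30 days: +30 → Oct 1, 2151 (53 left).
Oct has 31 days: +31 → Nov 1, 2151 (22 left).
+22 → Nov 23, 2151.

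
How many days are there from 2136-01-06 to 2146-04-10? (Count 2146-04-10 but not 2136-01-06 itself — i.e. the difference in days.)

Jan 6, 2136 → Jan 6, 2137: 366 days (Feb 29, 2136 is in that span).
Jan 6, 2137 → Jan 6, 2138: 365 days.
Jan 6, 2138 → Jan 6, 2139: 365 days.
Jan 6, 2139 → Jan 6, 2140: 365 days.
Jan 6, 2140 → Jan 6, 2141: 366 days (Feb 29, 2140 is in that span).
Jan 6, 2141 → Jan 6, 2142: 365 days.
Jan 6, 2142 → Jan 6, 2143: 365 days.
Jan 6, 2143 → Jan 6, 2144: 365 days.
Jan 6, 2144 → Jan 6, 2145: 366 days (Feb 29, 2144 is in that span).
Jan 6, 2145 → Jan 6, 2146: 365 days.
Jan 6, 2146 → Feb 6, 2146: 31 days (January has 31).
Feb 6, 2146 → Mar 6, 2146: 28 days (February has 28).
Mar 6, 2146 → Apr 6, 2146: 31 days (March has 31).
Apr 6, 2146 → Apr 10, 2146: 4 days.
Total: 3747 days.

3747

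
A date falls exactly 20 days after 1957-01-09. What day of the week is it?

Tuesday

Jan 9, 1957 is a Wednesday.
20 mod 7 = 6, so 20 days after a Wednesday is Wednesday + 6 = Tuesday.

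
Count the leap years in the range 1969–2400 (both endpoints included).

Multiples of 4 in [1969,2400]: 108.
Of those, multiples of 100: 5 (not leap unless ÷400).
Multiples of 400: 2.
Leap years = 108 − 5 + 2 = 105.

105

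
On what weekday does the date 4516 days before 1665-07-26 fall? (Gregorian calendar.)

Saturday

First find the weekday of Jul 26, 1665. Doomsday rule: the anchor day for the 1600s is Tuesday. For year 65: 65÷12 = 5 r 5, and 5÷4 = 1, so 5+5+1 = 11.
Tuesday + 11 ≡ Saturday — that's 1665's doomsday.
In July the doomsday date is Jul 11.
Jul 26 is 15 days after Jul 11; 15 mod 7 = 1, so Saturday + 1 = Sunday.
4516 mod 7 = 1, so 4516 days before a Sunday is Sunday − 1 = Saturday.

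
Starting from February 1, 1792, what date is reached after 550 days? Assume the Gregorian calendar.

August 4, 1793

+366 (one year; includes Feb 29, 1792) → Feb 1, 1793 (184 left).
Feb has 28 days: +28 → Mar 1, 1793 (156 left).
Mar has 31 days: +31 → Apr 1, 1793 (125 left).
Apr has 30 days: +30 → May 1, 1793 (95 left).
May has 31 days: +31 → Jun 1, 1793 (64 left).
Jun has 30 days: +30 → Jul 1, 1793 (34 left).
Jul has 31 days: +31 → Aug 1, 1793 (3 left).
+3 → Aug 4, 1793.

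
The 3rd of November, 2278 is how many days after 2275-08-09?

Aug 9, 2275 → Aug 9, 2276: 366 days (Feb 29, 2276 is in that span).
Aug 9, 2276 → Aug 9, 2277: 365 days.
Aug 9, 2277 → Aug 9, 2278: 365 days.
Aug 9, 2278 → Sep 9, 2278: 31 days (August has 31).
Sep 9, 2278 → Oct 9, 2278: 30 days (September has 30).
Oct 9, 2278 → Nov 3, 2278: 25 days.
Total: 1182 days.

1182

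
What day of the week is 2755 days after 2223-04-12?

Apr 12, 2223 is a Saturday.
2755 mod 7 = 4, so 2755 days after a Saturday is Saturday + 4 = Wednesday.

Wednesday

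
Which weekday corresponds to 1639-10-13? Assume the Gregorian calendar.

Thursday

Doomsday rule: the anchor day for the 1600s is Tuesday. For year 39: 39÷12 = 3 r 3, and 3÷4 = 0, so 3+3+0 = 6.
Tuesday + 6 ≡ Monday — that's 1639's doomsday.
In October the doomsday date is Oct 10.
Oct 13 is 3 days after Oct 10; 3 mod 7 = 3, so Monday + 3 = Thursday.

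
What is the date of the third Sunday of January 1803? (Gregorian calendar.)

January 1, 1803 is a Saturday.
The first Sunday is therefore January 2 (1 days later).
The third Sunday is 2 + 2×7 = January 16.

January 16, 1803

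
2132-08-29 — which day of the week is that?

Friday

Doomsday rule: the anchor day for the 2100s is Sunday. For year 32: 32÷12 = 2 r 8, and 8÷4 = 2, so 2+8+2 = 12.
Sunday + 12 ≡ Friday — that's 2132's doomsday.
In August the doomsday date is Aug 8.
Aug 29 is 21 days after Aug 8; 21 mod 7 = 0, so Friday + 0 = Friday.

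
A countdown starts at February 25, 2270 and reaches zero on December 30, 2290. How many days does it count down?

Feb 25, 2270 → Feb 25, 2271: 365 days.
Feb 25, 2271 → Feb 25, 2272: 365 days.
Feb 25, 2272 → Feb 25, 2273: 366 days (Feb 29, 2272 is in that span).
Feb 25, 2273 → Feb 25, 2274: 365 days.
Feb 25, 2274 → Feb 25, 2275: 365 days.
Feb 25, 2275 → Feb 25, 2276: 365 days.
Feb 25, 2276 → Feb 25, 2277: 366 days (Feb 29, 2276 is in that span).
Feb 25, 2277 → Feb 25, 2278: 365 days.
Feb 25, 2278 → Feb 25, 2279: 365 days.
Feb 25, 2279 → Feb 25, 2280: 365 days.
Feb 25, 2280 → Feb 25, 2281: 366 days (Feb 29, 2280 is in that span).
Feb 25, 2281 → Feb 25, 2282: 365 days.
Feb 25, 2282 → Feb 25, 2283: 365 days.
Feb 25, 2283 → Feb 25, 2284: 365 days.
Feb 25, 2284 → Feb 25, 2285: 366 days (Feb 29, 2284 is in that span).
Feb 25, 2285 → Feb 25, 2286: 365 days.
Feb 25, 2286 → Feb 25, 2287: 365 days.
Feb 25, 2287 → Feb 25, 2288: 365 days.
Feb 25, 2288 → Feb 25, 2289: 366 days (Feb 29, 2288 is in that span).
Feb 25, 2289 → Feb 25, 2290: 365 days.
Feb 25, 2290 → Mar 25, 2290: 28 days (February has 28).
Mar 25, 2290 → Apr 25, 2290: 31 days (March has 31).
Apr 25, 2290 → May 25, 2290: 30 days (April has 30).
May 25, 2290 → Jun 25, 2290: 31 days (May has 31).
Jun 25, 2290 → Jul 25, 2290: 30 days (June has 30).
Jul 25, 2290 → Aug 25, 2290: 31 days (July has 31).
Aug 25, 2290 → Sep 25, 2290: 31 days (August has 31).
Sep 25, 2290 → Oct 25, 2290: 30 days (September has 30).
Oct 25, 2290 → Nov 25, 2290: 31 days (October has 31).
Nov 25, 2290 → Dec 25, 2290: 30 days (November has 30).
Dec 25, 2290 → Dec 30, 2290: 5 days.
Total: 7613 days.

7613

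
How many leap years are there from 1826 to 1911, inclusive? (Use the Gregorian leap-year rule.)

20

Multiples of 4 in [1826,1911]: 21.
Of those, multiples of 100: 1 (not leap unless ÷400).
Multiples of 400: 0.
Leap years = 21 − 1 + 0 = 20.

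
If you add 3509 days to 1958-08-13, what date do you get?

+365 (one year) → Aug 13, 1959 (3144 left).
+366 (one year; includes Feb 29, 1960) → Aug 13, 1960 (2778 left).
+365 (one year) → Aug 13, 1961 (2413 left).
+365 (one year) → Aug 13, 1962 (2048 left).
+365 (one year) → Aug 13, 1963 (1683 left).
+366 (one year; includes Feb 29, 1964) → Aug 13, 1964 (1317 left).
+365 (one year) → Aug 13, 1965 (952 left).
+365 (one year) → Aug 13, 1966 (587 left).
+365 (one year) → Aug 13, 1967 (222 left).
Aug has 31 days: +19 → Sep 1, 1967 (203 left).
Sep has 30 days: +30 → Oct 1, 1967 (173 left).
Oct has 31 days: +31 → Nov 1, 1967 (142 left).
Nov has 30 days: +30 → Dec 1, 1967 (112 left).
Dec has 31 days: +31 → Jan 1, 1968 (81 left).
Jan has 31 days: +31 → Feb 1, 1968 (50 left).
Feb has 29 days: +29 → Mar 1, 1968 (21 left).
+21 → Mar 22, 1968.

March 22, 1968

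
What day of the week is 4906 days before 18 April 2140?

Apr 18, 2140 is a Monday.
4906 mod 7 = 6, so 4906 days before a Monday is Monday − 6 = Tuesday.

Tuesday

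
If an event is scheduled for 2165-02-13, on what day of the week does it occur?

Doomsday rule: the anchor day for the 2100s is Sunday. For year 65: 65÷12 = 5 r 5, and 5÷4 = 1, so 5+5+1 = 11.
Sunday + 11 ≡ Thursday — that's 2165's doomsday.
In February the doomsday date is Feb 28 (2165 is not a leap year).
Feb 13 is 15 days before Feb 28; 15 mod 7 = 1, so Thursday − 1 = Wednesday.

Wednesday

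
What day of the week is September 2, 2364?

Doomsday rule: the anchor day for the 2300s is Wednesday. For year 64: 64÷12 = 5 r 4, and 4÷4 = 1, so 5+4+1 = 10.
Wednesday + 10 ≡ Saturday — that's 2364's doomsday.
In September the doomsday date is Sep 5.
Sep 2 is 3 days before Sep 5; 3 mod 7 = 3, so Saturday − 3 = Wednesday.

Wednesday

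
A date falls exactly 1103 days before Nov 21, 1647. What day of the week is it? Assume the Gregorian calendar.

Sunday

Nov 21, 1647 is a Thursday.
1103 mod 7 = 4, so 1103 days before a Thursday is Thursday − 4 = Sunday.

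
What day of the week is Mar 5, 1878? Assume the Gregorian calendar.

Tuesday

Doomsday rule: the anchor day for the 1800s is Friday. For year 78: 78÷12 = 6 r 6, and 6÷4 = 1, so 6+6+1 = 13.
Friday + 13 ≡ Thursday — that's 1878's doomsday.
In March the doomsday date is Mar 14.
Mar 5 is 9 days before Mar 14; 9 mod 7 = 2, so Thursday − 2 = Tuesday.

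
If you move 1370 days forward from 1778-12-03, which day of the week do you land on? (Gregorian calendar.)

Dec 3, 1778 is a Thursday.
1370 mod 7 = 5, so 1370 days after a Thursday is Thursday + 5 = Tuesday.

Tuesday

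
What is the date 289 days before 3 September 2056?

November 19, 2055

−3 → Aug 31, 2056 (end of Aug, 31 days; 286 left).
−31 → Jul 31, 2056 (end of Jul, 31 days; 255 left).
−31 → Jun 30, 2056 (end of Jun, 30 days; 224 left).
−30 → May 31, 2056 (end of May, 31 days; 194 left).
−31 → Apr 30, 2056 (end of Apr, 30 days; 163 left).
−30 → Mar 31, 2056 (end of Mar, 31 days; 133 left).
−31 → Feb 29, 2056 (end of Feb, 29 days; 102 left).
−29 → Jan 31, 2056 (end of Jan, 31 days; 73 left).
−31 → Dec 31, 2055 (end of Dec, 31 days; 42 left).
−31 → Nov 30, 2055 (end of Nov, 30 days; 11 left).
−11 → Nov 19, 2055.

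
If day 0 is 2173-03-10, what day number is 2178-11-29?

2090

Mar 10, 2173 → Mar 10, 2174: 365 days.
Mar 10, 2174 → Mar 10, 2175: 365 days.
Mar 10, 2175 → Mar 10, 2176: 366 days (Feb 29, 2176 is in that span).
Mar 10, 2176 → Mar 10, 2177: 365 days.
Mar 10, 2177 → Mar 10, 2178: 365 days.
Mar 10, 2178 → Apr 10, 2178: 31 days (March has 31).
Apr 10, 2178 → May 10, 2178: 30 days (April has 30).
May 10, 2178 → Jun 10, 2178: 31 days (May has 31).
Jun 10, 2178 → Jul 10, 2178: 30 days (June has 30).
Jul 10, 2178 → Aug 10, 2178: 31 days (July has 31).
Aug 10, 2178 → Sep 10, 2178: 31 days (August has 31).
Sep 10, 2178 → Oct 10, 2178: 30 days (September has 30).
Oct 10, 2178 → Nov 10, 2178: 31 days (October has 31).
Nov 10, 2178 → Nov 29, 2178: 19 days.
Total: 2090 days.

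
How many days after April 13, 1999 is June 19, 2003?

Apr 13, 1999 → Apr 13, 2000: 366 days (Feb 29, 2000 is in that span).
Apr 13, 2000 → Apr 13, 2001: 365 days.
Apr 13, 2001 → Apr 13, 2002: 365 days.
Apr 13, 2002 → Apr 13, 2003: 365 days.
Apr 13, 2003 → May 13, 2003: 30 days (April has 30).
May 13, 2003 → Jun 13, 2003: 31 days (May has 31).
Jun 13, 2003 → Jun 19, 2003: 6 days.
Total: 1528 days.

1528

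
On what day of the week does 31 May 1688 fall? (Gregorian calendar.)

Monday

Doomsday rule: the anchor day for the 1600s is Tuesday. For year 88: 88÷12 = 7 r 4, and 4÷4 = 1, so 7+4+1 = 12.
Tuesday + 12 ≡ Sunday — that's 1688's doomsday.
In May the doomsday date is May 9.
May 31 is 22 days after May 9; 22 mod 7 = 1, so Sunday + 1 = Monday.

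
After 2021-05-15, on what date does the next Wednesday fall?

May 19, 2021

May 15, 2021 is a Saturday.
From Saturday to the next Wednesday is 4 days.
May 15, 2021 + 4 = May 19, 2021.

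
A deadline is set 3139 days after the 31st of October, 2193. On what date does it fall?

June 6, 2202

+365 (one year) → Oct 31, 2194 (2774 left).
+365 (one year) → Oct 31, 2195 (2409 left).
+366 (one year; includes Feb 29, 2196) → Oct 31, 2196 (2043 left).
+365 (one year) → Oct 31, 2197 (1678 left).
+365 (one year) → Oct 31, 2198 (1313 left).
+365 (one year) → Oct 31, 2199 (948 left).
+365 (one year) → Oct 31, 2200 (583 left).
+365 (one year) → Oct 31, 2201 (218 left).
Oct has 31 days: +1 → Nov 1, 2201 (217 left).
Nov has 30 days: +30 → Dec 1, 2201 (187 left).
Dec has 31 days: +31 → Jan 1, 2202 (156 left).
Jan has 31 days: +31 → Feb 1, 2202 (125 left).
Feb has 28 days: +28 → Mar 1, 2202 (97 left).
Mar has 31 days: +31 → Apr 1, 2202 (66 left).
Apr has 30 days: +30 → May 1, 2202 (36 left).
May has 31 days: +31 → Jun 1, 2202 (5 left).
+5 → Jun 6, 2202.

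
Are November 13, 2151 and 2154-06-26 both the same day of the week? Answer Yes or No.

From Nov 13, 2151 to Jun 26, 2154 is 956 days.
956 mod 7 = 4, so they are different weekdays.
(Nov 13, 2151 is a Saturday; Jun 26, 2154 is a Wednesday.)

No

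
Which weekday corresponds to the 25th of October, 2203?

Doomsday rule: the anchor day for the 2200s is Friday. For year 03: 3÷12 = 0 r 3, and 3÷4 = 0, so 0+3+0 = 3.
Friday + 3 ≡ Monday — that's 2203's doomsday.
In October the doomsday date is Oct 10.
Oct 25 is 15 days after Oct 10; 15 mod 7 = 1, so Monday + 1 = Tuesday.

Tuesday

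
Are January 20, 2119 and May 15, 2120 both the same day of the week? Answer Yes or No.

No

From Jan 20, 2119 to May 15, 2120 is 481 days.
481 mod 7 = 5, so they are different weekdays.
(Jan 20, 2119 is a Friday; May 15, 2120 is a Wednesday.)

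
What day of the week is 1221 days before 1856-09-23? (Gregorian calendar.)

Sep 23, 1856 is a Tuesday.
1221 mod 7 = 3, so 1221 days before a Tuesday is Tuesday − 3 = Saturday.

Saturday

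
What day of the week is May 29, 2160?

Thursday

Doomsday rule: the anchor day for the 2100s is Sunday. For year 60: 60÷12 = 5 r 0, and 0÷4 = 0, so 5+0+0 = 5.
Sunday + 5 ≡ Friday — that's 2160's doomsday.
In May the doomsday date is May 9.
May 29 is 20 days after May 9; 20 mod 7 = 6, so Friday + 6 = Thursday.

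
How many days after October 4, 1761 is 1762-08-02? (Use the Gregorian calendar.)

Oct 4, 1761 → Nov 4, 1761: 31 days (October has 31).
Nov 4, 1761 → Dec 4, 1761: 30 days (November has 30).
Dec 4, 1761 → Jan 4, 1762: 31 days (December has 31).
Jan 4, 1762 → Feb 4, 1762: 31 days (January has 31).
Feb 4, 1762 → Mar 4, 1762: 28 days (February has 28).
Mar 4, 1762 → Apr 4, 1762: 31 days (March has 31).
Apr 4, 1762 → May 4, 1762: 30 days (April has 30).
May 4, 1762 → Jun 4, 1762: 31 days (May has 31).
Jun 4, 1762 → Jul 4, 1762: 30 days (June has 30).
Jul 4, 1762 → Aug 2, 1762: 29 days.
Total: 302 days.

302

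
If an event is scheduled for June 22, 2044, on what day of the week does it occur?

Wednesday

January 1, 2044 is a Friday.
Jan 1, 2044 → Feb 1, 2044: 31 days (January has 31).
Feb 1, 2044 → Mar 1, 2044: 29 days (February has 29).
Mar 1, 2044 → Apr 1, 2044: 31 days (March has 31).
Apr 1, 2044 → May 1, 2044: 30 days (April has 30).
May 1, 2044 → Jun 1, 2044: 31 days (May has 31).
Jun 1, 2044 → Jun 22, 2044: 21 days.
Total: 173 days.
173 mod 7 = 5, so Friday + 5 = Wednesday.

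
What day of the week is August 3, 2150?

Doomsday rule: the anchor day for the 2100s is Sunday. For year 50: 50÷12 = 4 r 2, and 2÷4 = 0, so 4+2+0 = 6.
Sunday + 6 ≡ Saturday — that's 2150's doomsday.
In August the doomsday date is Aug 8.
Aug 3 is 5 days before Aug 8; 5 mod 7 = 5, so Saturday − 5 = Monday.

Monday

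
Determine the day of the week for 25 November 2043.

Wednesday

Doomsday rule: the anchor day for the 2000s is Tuesday. For year 43: 43÷12 = 3 r 7, and 7÷4 = 1, so 3+7+1 = 11.
Tuesday + 11 ≡ Saturday — that's 2043's doomsday.
In November the doomsday date is Nov 7.
Nov 25 is 18 days after Nov 7; 18 mod 7 = 4, so Saturday + 4 = Wednesday.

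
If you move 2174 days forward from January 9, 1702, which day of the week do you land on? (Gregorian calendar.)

Jan 9, 1702 is a Monday.
2174 mod 7 = 4, so 2174 days after a Monday is Monday + 4 = Friday.

Friday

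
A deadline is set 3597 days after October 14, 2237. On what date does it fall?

August 20, 2247

+365 (one year) → Oct 14, 2238 (3232 left).
+365 (one year) → Oct 14, 2239 (2867 left).
+366 (one year; includes Feb 29, 2240) → Oct 14, 2240 (2501 left).
+365 (one year) → Oct 14, 2241 (2136 left).
+365 (one year) → Oct 14, 2242 (1771 left).
+365 (one year) → Oct 14, 2243 (1406 left).
+366 (one year; includes Feb 29, 2244) → Oct 14, 2244 (1040 left).
+365 (one year) → Oct 14, 2245 (675 left).
+365 (one year) → Oct 14, 2246 (310 left).
Oct has 31 days: +18 → Nov 1, 2246 (292 left).
Nov has 30 days: +30 → Dec 1, 2246 (262 left).
Dec has 31 days: +31 → Jan 1, 2247 (231 left).
Jan has 31 days: +31 → Feb 1, 2247 (200 left).
Feb has 28 days: +28 → Mar 1, 2247 (172 left).
Mar has 31 days: +31 → Apr 1, 2247 (141 left).
Apr has 30 days: +30 → May 1, 2247 (111 left).
May has 31 days: +31 → Jun 1, 2247 (80 left).
Jun has 30 days: +30 → Jul 1, 2247 (50 left).
Jul has 31 days: +31 → Aug 1, 2247 (19 left).
+19 → Aug 20, 2247.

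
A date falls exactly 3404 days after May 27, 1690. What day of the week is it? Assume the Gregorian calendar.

First find the weekday of May 27, 1690. Doomsday rule: the anchor day for the 1600s is Tuesday. For year 90: 90÷12 = 7 r 6, and 6÷4 = 1, so 7+6+1 = 14.
Tuesday + 14 ≡ Tuesday — that's 1690's doomsday.
In May the doomsday date is May 9.
May 27 is 18 days after May 9; 18 mod 7 = 4, so Tuesday + 4 = Saturday.
3404 mod 7 = 2, so 3404 days after a Saturday is Saturday + 2 = Monday.

Monday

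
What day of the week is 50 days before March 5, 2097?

Monday

First find the weekday of Mar 5, 2097. Doomsday rule: the anchor day for the 2000s is Tuesday. For year 97: 97÷12 = 8 r 1, and 1÷4 = 0, so 8+1+0 = 9.
Tuesday + 9 ≡ Thursday — that's 2097's doomsday.
In March the doomsday date is Mar 14.
Mar 5 is 9 days before Mar 14; 9 mod 7 = 2, so Thursday − 2 = Tuesday.
50 mod 7 = 1, so 50 days before a Tuesday is Tuesday − 1 = Monday.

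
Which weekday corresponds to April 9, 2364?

Doomsday rule: the anchor day for the 2300s is Wednesday. For year 64: 64÷12 = 5 r 4, and 4÷4 = 1, so 5+4+1 = 10.
Wednesday + 10 ≡ Saturday — that's 2364's doomsday.
In April the doomsday date is Apr 4.
Apr 9 is 5 days after Apr 4; 5 mod 7 = 5, so Saturday + 5 = Thursday.

Thursday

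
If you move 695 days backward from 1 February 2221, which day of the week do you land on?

Tuesday

Feb 1, 2221 is a Thursday.
695 mod 7 = 2, so 695 days before a Thursday is Thursday − 2 = Tuesday.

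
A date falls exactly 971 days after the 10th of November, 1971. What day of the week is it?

Monday

First find the weekday of Nov 10, 1971. Doomsday rule: the anchor day for the 1900s is Wednesday. For year 71: 71÷12 = 5 r 11, and 11÷4 = 2, so 5+11+2 = 18.
Wednesday + 18 ≡ Sunday — that's 1971's doomsday.
In November the doomsday date is Nov 7.
Nov 10 is 3 days after Nov 7; 3 mod 7 = 3, so Sunday + 3 = Wednesday.
971 mod 7 = 5, so 971 days after a Wednesday is Wednesday + 5 = Monday.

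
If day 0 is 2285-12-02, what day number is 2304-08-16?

Dec 2, 2285 → Dec 2, 2286: 365 days.
Dec 2, 2286 → Dec 2, 2287: 365 days.
Dec 2, 2287 → Dec 2, 2288: 366 days (Feb 29, 2288 is in that span).
Dec 2, 2288 → Dec 2, 2289: 365 days.
Dec 2, 2289 → Dec 2, 2290: 365 days.
Dec 2, 2290 → Dec 2, 2291: 365 days.
Dec 2, 2291 → Dec 2, 2292: 366 days (Feb 29, 2292 is in that span).
Dec 2, 2292 → Dec 2, 2293: 365 days.
Dec 2, 2293 → Dec 2, 2294: 365 days.
Dec 2, 2294 → Dec 2, 2295: 365 days.
Dec 2, 2295 → Dec 2, 2296: 366 days (Feb 29, 2296 is in that span).
Dec 2, 2296 → Dec 2, 2297: 365 days.
Dec 2, 2297 → Dec 2, 2298: 365 days.
Dec 2, 2298 → Dec 2, 2299: 365 days.
Dec 2, 2299 → Dec 2, 2300: 365 days.
Dec 2, 2300 → Dec 2, 2301: 365 days.
Dec 2, 2301 → Dec 2, 2302: 365 days.
Dec 2, 2302 → Dec 2, 2303: 365 days.
Dec 2, 2303 → Jan 2, 2304: 31 days (December has 31).
Jan 2, 2304 → Feb 2, 2304: 31 days (January has 31).
Feb 2, 2304 → Mar 2, 2304: 29 days (February has 29).
Mar 2, 2304 → Apr 2, 2304: 31 days (March has 31).
Apr 2, 2304 → May 2, 2304: 30 days (April has 30).
May 2, 2304 → Jun 2, 2304: 31 days (May has 31).
Jun 2, 2304 → Jul 2, 2304: 30 days (June has 30).
Jul 2, 2304 → Aug 2, 2304: 31 days (July has 31).
Aug 2, 2304 → Aug 16, 2304: 14 days.
Total: 6831 days.

6831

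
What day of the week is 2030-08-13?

Doomsday rule: the anchor day for the 2000s is Tuesday. For year 30: 30÷12 = 2 r 6, and 6÷4 = 1, so 2+6+1 = 9.
Tuesday + 9 ≡ Thursday — that's 2030's doomsday.
In August the doomsday date is Aug 8.
Aug 13 is 5 days after Aug 8; 5 mod 7 = 5, so Thursday + 5 = Tuesday.

Tuesday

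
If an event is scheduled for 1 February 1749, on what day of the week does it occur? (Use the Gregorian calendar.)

Saturday

Doomsday rule: the anchor day for the 1700s is Sunday. For year 49: 49÷12 = 4 r 1, and 1÷4 = 0, so 4+1+0 = 5.
Sunday + 5 ≡ Friday — that's 1749's doomsday.
In February the doomsday date is Feb 28 (1749 is not a leap year).
Feb 1 is 27 days before Feb 28; 27 mod 7 = 6, so Friday − 6 = Saturday.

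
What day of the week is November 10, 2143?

Doomsday rule: the anchor day for the 2100s is Sunday. For year 43: 43÷12 = 3 r 7, and 7÷4 = 1, so 3+7+1 = 11.
Sunday + 11 ≡ Thursday — that's 2143's doomsday.
In November the doomsday date is Nov 7.
Nov 10 is 3 days after Nov 7; 3 mod 7 = 3, so Thursday + 3 = Sunday.

Sunday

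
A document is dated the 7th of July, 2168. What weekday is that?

Thursday

Doomsday rule: the anchor day for the 2100s is Sunday. For year 68: 68÷12 = 5 r 8, and 8÷4 = 2, so 5+8+2 = 15.
Sunday + 15 ≡ Monday — that's 2168's doomsday.
In July the doomsday date is Jul 11.
Jul 7 is 4 days before Jul 11; 4 mod 7 = 4, so Monday − 4 = Thursday.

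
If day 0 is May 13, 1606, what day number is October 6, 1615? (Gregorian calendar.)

3433

May 13, 1606 → May 13, 1607: 365 days.
May 13, 1607 → May 13, 1608: 366 days (Feb 29, 1608 is in that span).
May 13, 1608 → May 13, 1609: 365 days.
May 13, 1609 → May 13, 1610: 365 days.
May 13, 1610 → May 13, 1611: 365 days.
May 13, 1611 → May 13, 1612: 366 days (Feb 29, 1612 is in that span).
May 13, 1612 → May 13, 1613: 365 days.
May 13, 1613 → May 13, 1614: 365 days.
May 13, 1614 → May 13, 1615: 365 days.
May 13, 1615 → Jun 13, 1615: 31 days (May has 31).
Jun 13, 1615 → Jul 13, 1615: 30 days (June has 30).
Jul 13, 1615 → Aug 13, 1615: 31 days (July has 31).
Aug 13, 1615 → Sep 13, 1615: 31 days (August has 31).
Sep 13, 1615 → Oct 6, 1615: 23 days.
Total: 3433 days.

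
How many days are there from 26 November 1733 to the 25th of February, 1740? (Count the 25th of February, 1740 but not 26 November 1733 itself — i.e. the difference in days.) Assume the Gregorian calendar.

2282

Nov 26, 1733 → Nov 26, 1734: 365 days.
Nov 26, 1734 → Nov 26, 1735: 365 days.
Nov 26, 1735 → Nov 26, 1736: 366 days (Feb 29, 1736 is in that span).
Nov 26, 1736 → Nov 26, 1737: 365 days.
Nov 26, 1737 → Nov 26, 1738: 365 days.
Nov 26, 1738 → Nov 26, 1739: 365 days.
Nov 26, 1739 → Dec 26, 1739: 30 days (November has 30).
Dec 26, 1739 → Jan 26, 1740: 31 days (December has 31).
Jan 26, 1740 → Feb 25, 1740: 30 days.
Total: 2282 days.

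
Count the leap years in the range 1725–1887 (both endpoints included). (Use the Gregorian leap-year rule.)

Multiples of 4 in [1725,1887]: 40.
Of those, multiples of 100: 1 (not leap unless ÷400).
Multiples of 400: 0.
Leap years = 40 − 1 + 0 = 39.

39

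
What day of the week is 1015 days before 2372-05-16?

May 16, 2372 is a Tuesday.
1015 mod 7 = 0, so 1015 days before a Tuesday is Tuesday − 0 = Tuesday.

Tuesday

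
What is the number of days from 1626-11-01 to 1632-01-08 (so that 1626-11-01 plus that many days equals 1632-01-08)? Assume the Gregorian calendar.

Nov 1, 1626 → Nov 1, 1627: 365 days.
Nov 1, 1627 → Nov 1, 1628: 366 days (Feb 29, 1628 is in that span).
Nov 1, 1628 → Nov 1, 1629: 365 days.
Nov 1, 1629 → Nov 1, 1630: 365 days.
Nov 1, 1630 → Nov 1, 1631: 365 days.
Nov 1, 1631 → Dec 1, 1631: 30 days (November has 30).
Dec 1, 1631 → Jan 1, 1632: 31 days (December has 31).
Jan 1, 1632 → Jan 8, 1632: 7 days.
Total: 1894 days.

1894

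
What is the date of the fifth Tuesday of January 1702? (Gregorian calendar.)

January 1, 1702 is a Sunday.
The first Tuesday is therefore January 3 (2 days later).
The fifth Tuesday is 3 + 4×7 = January 31.

January 31, 1702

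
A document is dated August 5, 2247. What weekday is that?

Doomsday rule: the anchor day for the 2200s is Friday. For year 47: 47÷12 = 3 r 11, and 11÷4 = 2, so 3+11+2 = 16.
Friday + 16 ≡ Sunday — that's 2247's doomsday.
In August the doomsday date is Aug 8.
Aug 5 is 3 days before Aug 8; 3 mod 7 = 3, so Sunday − 3 = Thursday.

Thursday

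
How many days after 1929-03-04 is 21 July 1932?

Mar 4, 1929 → Mar 4, 1930: 365 days.
Mar 4, 1930 → Mar 4, 1931: 365 days.
Mar 4, 1931 → Mar 4, 1932: 366 days (Feb 29, 1932 is in that span).
Mar 4, 1932 → Apr 4, 1932: 31 days (March has 31).
Apr 4, 1932 → May 4, 1932: 30 days (April has 30).
May 4, 1932 → Jun 4, 1932: 31 days (May has 31).
Jun 4, 1932 → Jul 4, 1932: 30 days (June has 30).
Jul 4, 1932 → Jul 21, 1932: 17 days.
Total: 1235 days.

1235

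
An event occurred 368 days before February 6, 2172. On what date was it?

−6 → Jan 31, 2172 (end of Jan, 31 days; 362 left).
−31 → Dec 31, 2171 (end of Dec, 31 days; 331 left).
−31 → Nov 30, 2171 (end of Nov, 30 days; 300 left).
−30 → Oct 31, 2171 (end of Oct, 31 days; 270 left).
−31 → Sep 30, 2171 (end of Sep, 30 days; 239 left).
−30 → Aug 31, 2171 (end of Aug, 31 days; 209 left).
−31 → Jul 31, 2171 (end of Jul, 31 days; 178 left).
−31 → Jun 30, 2171 (end of Jun, 30 days; 147 left).
−30 → May 31, 2171 (end of May, 31 days; 117 left).
−31 → Apr 30, 2171 (end of Apr, 30 days; 86 left).
−30 → Mar 31, 2171 (end of Mar, 31 days; 56 left).
−31 → Feb 28, 2171 (end of Feb, 28 days; 25 left).
−25 → Feb 3, 2171.

February 3, 2171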